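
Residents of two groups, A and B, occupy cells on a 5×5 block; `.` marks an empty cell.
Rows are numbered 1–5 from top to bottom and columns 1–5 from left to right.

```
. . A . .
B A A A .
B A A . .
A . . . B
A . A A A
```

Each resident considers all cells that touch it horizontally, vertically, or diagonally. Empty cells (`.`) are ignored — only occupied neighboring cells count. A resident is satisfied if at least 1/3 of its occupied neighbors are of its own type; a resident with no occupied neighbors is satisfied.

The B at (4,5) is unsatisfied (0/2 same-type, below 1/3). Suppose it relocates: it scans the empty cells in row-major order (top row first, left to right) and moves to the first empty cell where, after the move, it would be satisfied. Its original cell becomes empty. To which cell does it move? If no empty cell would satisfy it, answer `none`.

(1,1)

Vacating (4,5). Empty cells in order:
  (1,1): 1/2 same-type → satisfied — stop here.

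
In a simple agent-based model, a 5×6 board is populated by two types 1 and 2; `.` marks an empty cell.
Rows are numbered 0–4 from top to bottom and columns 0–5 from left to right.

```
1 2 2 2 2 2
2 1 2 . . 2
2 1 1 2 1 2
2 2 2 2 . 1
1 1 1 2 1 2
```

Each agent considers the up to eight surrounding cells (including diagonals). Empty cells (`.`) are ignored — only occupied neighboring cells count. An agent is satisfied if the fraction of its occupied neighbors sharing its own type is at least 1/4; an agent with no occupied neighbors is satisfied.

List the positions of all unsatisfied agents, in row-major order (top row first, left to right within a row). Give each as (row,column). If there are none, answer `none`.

(2,4), (4,2), (4,5)

(0,0)1 1/3 ok
(0,1)2 3/5 ok
(0,2)2 3/4 ok
(0,3)2 3/3 ok
(0,4)2 3/3 ok
(0,5)2 2/2 ok
(1,0)2 2/5 ok
(1,1)1 3/8 ok
(1,2)2 4/7 ok
(1,5)2 3/4 ok
(2,0)2 3/5 ok
(2,1)1 2/8 ok
(2,2)1 2/7 ok
(2,3)2 3/5 ok
(2,4)1 1/5 unhappy
(2,5)2 1/3 ok
(3,0)2 2/5 ok
(3,1)2 3/8 ok
(3,2)2 4/8 ok
(3,3)2 3/7 ok
(3,5)1 2/4 ok
(4,0)1 1/3 ok
(4,1)1 2/5 ok
(4,2)1 1/5 unhappy
(4,3)2 2/4 ok
(4,4)1 1/4 ok
(4,5)2 0/2 unhappy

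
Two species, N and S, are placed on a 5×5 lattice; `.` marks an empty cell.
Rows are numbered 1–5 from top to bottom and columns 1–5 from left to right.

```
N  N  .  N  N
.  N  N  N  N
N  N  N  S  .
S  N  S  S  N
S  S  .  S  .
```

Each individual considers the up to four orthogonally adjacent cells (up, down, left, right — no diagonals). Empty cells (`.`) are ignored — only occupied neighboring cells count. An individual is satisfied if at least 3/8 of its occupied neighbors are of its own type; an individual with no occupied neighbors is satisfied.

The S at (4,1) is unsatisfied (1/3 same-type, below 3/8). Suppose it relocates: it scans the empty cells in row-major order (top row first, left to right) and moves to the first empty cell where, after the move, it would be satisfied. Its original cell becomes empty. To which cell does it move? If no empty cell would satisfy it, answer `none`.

Vacating (4,1). Empty cells in order:
  (1,3): 0/3 same-type → still unsatisfied.
  (2,1): 0/3 same-type → still unsatisfied.
  (3,5): 1/3 same-type → still unsatisfied.
  (5,3): 3/3 same-type → satisfied — stop here.

(5,3)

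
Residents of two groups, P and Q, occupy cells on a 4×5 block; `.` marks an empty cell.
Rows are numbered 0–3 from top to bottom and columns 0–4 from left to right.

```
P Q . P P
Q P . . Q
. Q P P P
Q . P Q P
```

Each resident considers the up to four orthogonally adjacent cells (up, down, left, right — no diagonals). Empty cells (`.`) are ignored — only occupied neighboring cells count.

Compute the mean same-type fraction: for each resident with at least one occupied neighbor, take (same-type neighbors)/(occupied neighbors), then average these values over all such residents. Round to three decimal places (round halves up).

0.321

Row 0: (0,0)P 0/2 · (0,1)Q 0/2 · (0,3)P 1/1 · (0,4)P 1/2
Row 1: (1,0)Q 0/2 · (1,1)P 0/3 · (1,4)Q 0/2
Row 2: (2,1)Q 0/2 · (2,2)P 2/3 · (2,3)P 2/3 · (2,4)P 2/3
Row 3: (3,0)Q — no occupied neighbors · (3,2)P 1/2 · (3,3)Q 0/3 · (3,4)P 1/2
Sum over 14 residents: 0/2 + 0/2 + 1/1 + 1/2 + 0/2 + 0/3 + 0/2 + 0/2 + 2/3 + 2/3 + 2/3 + 1/2 + 0/3 + 1/2 = 9/2; mean = 9/2 ÷ 14 = 9/28 = 0.321428… → 0.321.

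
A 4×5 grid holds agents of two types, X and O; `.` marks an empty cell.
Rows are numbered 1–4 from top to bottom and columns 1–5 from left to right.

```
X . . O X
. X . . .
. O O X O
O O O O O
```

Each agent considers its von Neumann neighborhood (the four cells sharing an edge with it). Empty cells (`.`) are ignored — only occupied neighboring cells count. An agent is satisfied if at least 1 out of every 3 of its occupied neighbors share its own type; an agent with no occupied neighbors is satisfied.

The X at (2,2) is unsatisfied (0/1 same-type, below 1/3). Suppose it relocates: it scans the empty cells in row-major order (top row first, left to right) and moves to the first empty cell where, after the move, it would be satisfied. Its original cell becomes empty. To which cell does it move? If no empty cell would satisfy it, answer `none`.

Vacating (2,2). Empty cells in order:
  (1,2): 1/1 same-type → satisfied — stop here.

(1,2)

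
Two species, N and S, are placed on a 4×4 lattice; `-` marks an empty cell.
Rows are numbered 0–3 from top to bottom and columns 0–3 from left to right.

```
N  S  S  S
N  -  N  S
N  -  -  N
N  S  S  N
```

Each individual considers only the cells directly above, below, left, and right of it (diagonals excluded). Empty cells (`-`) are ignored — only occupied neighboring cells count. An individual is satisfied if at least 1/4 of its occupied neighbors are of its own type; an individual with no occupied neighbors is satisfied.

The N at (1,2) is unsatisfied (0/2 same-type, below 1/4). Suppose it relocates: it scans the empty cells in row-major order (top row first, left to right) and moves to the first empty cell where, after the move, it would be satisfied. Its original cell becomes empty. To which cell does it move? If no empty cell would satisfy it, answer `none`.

(1,1)

Vacating (1,2). Empty cells in order:
  (1,1): 1/2 same-type → satisfied — stop here.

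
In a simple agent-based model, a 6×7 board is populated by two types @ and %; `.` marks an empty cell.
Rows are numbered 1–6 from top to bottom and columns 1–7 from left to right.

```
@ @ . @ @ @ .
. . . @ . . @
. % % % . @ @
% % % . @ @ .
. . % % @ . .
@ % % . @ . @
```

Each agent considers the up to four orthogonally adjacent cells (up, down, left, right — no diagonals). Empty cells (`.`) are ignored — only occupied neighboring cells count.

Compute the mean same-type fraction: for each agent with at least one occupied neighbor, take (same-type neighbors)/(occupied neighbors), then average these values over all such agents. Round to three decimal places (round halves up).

0.861

Row 1: (1,1)@ 1/1 · (1,2)@ 1/1 · (1,4)@ 2/2 · (1,5)@ 2/2 · (1,6)@ 1/1
Row 2: (2,4)@ 1/2 · (2,7)@ 1/1
Row 3: (3,2)% 2/2 · (3,3)% 3/3 · (3,4)% 1/2 · (3,6)@ 2/2 · (3,7)@ 2/2
Row 4: (4,1)% 1/1 · (4,2)% 3/3 · (4,3)% 3/3 · (4,5)@ 2/2 · (4,6)@ 2/2
Row 5: (5,3)% 3/3 · (5,4)% 1/2 · (5,5)@ 2/3
Row 6: (6,1)@ 0/1 · (6,2)% 1/2 · (6,3)% 2/2 · (6,5)@ 1/1 · (6,7)@ — no occupied neighbors
Sum over 24 agents: 1/1 + 1/1 + 2/2 + 2/2 + 1/1 + 1/2 + 1/1 + 2/2 + 3/3 + 1/2 + 2/2 + 2/2 + 1/1 + 3/3 + 3/3 + 2/2 + 2/2 + 3/3 + 1/2 + 2/3 + 0/1 + 1/2 + 2/2 + 1/1 = 62/3; mean = 62/3 ÷ 24 = 31/36 = 0.861111… → 0.861.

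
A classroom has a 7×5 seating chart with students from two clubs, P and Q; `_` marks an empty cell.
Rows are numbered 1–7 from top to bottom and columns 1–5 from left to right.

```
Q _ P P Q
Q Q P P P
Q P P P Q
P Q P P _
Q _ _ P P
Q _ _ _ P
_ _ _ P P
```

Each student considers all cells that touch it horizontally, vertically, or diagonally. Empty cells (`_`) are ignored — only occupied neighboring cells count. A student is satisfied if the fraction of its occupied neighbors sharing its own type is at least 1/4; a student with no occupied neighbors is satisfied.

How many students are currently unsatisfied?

(1,1)Q 2/2 ok
(1,3)P 3/4 ok
(1,4)P 4/5 ok
(1,5)Q 0/3 unhappy
(2,1)Q 3/4 ok
(2,2)Q 3/7 ok
(2,3)P 6/7 ok
(2,4)P 6/8 ok
(2,5)P 3/5 ok
(3,1)Q 3/5 ok
(3,2)P 4/8 ok
(3,3)P 6/8 ok
(3,4)P 6/7 ok
(3,5)Q 0/4 unhappy
(4,1)P 1/4 ok
(4,2)Q 2/6 ok
(4,3)P 5/6 ok
(4,4)P 5/6 ok
(5,1)Q 2/3 ok
(5,4)P 4/4 ok
(5,5)P 3/3 ok
(6,1)Q 1/1 ok
(6,5)P 4/4 ok
(7,4)P 2/2 ok
(7,5)P 2/2 ok
Unsatisfied: (1,5), (3,5) — 2 in total.

2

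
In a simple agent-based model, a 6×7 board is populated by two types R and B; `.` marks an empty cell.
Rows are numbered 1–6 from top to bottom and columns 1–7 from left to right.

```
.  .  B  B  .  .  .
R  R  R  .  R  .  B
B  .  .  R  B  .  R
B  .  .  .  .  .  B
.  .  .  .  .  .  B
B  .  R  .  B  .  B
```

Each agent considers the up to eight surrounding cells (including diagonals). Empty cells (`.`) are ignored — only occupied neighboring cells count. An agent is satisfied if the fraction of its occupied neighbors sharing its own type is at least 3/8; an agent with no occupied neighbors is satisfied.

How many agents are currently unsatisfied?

7

Row 1: (1,3)B 1/3 ✗ · (1,4)B 1/3 ✗
Row 2: (2,1)R 1/2 ✓ · (2,2)R 2/4 ✓ · (2,3)R 2/4 ✓ · (2,5)R 1/3 ✗ · (2,7)B 0/1 ✗
Row 3: (3,1)B 1/3 ✗ · (3,4)R 2/3 ✓ · (3,5)B 0/2 ✗ · (3,7)R 0/2 ✗
Row 4: (4,1)B 1/1 ✓ · (4,7)B 1/2 ✓
Row 5: (5,7)B 2/2 ✓
Row 6: (6,1)B 0/0 ✓ · (6,3)R 0/0 ✓ · (6,5)B 0/0 ✓ · (6,7)B 1/1 ✓
Unsatisfied: (1,3), (1,4), (2,5), (2,7), (3,1), (3,5), (3,7) — 7 in total.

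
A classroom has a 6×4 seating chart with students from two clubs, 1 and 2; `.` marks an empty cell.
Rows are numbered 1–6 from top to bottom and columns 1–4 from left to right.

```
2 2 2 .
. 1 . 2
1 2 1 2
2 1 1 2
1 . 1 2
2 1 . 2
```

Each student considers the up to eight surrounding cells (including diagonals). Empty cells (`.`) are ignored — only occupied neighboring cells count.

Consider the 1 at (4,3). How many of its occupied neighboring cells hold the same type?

3

Occupied neighbors of (4,3): (3,2)=2, (3,3)=1, (3,4)=2, (4,2)=1, (4,4)=2, (5,3)=1, (5,4)=2.
Same type (1): 3 of 7.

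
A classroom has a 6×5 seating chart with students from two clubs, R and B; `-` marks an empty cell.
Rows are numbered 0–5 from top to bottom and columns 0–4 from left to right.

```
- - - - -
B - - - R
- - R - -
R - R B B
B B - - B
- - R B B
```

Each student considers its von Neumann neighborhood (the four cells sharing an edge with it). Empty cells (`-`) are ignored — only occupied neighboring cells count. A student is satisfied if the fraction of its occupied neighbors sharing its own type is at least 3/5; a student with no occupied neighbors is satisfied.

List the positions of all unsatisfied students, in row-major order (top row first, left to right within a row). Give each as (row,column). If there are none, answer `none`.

Row 1: (1,0)B 0/0 ok · (1,4)R 0/0 ok
Row 2: (2,2)R 1/1 ok
Row 3: (3,0)R 0/1 unhappy · (3,2)R 1/2 unhappy · (3,3)B 1/2 unhappy · (3,4)B 2/2 ok
Row 4: (4,0)B 1/2 unhappy · (4,1)B 1/1 ok · (4,4)B 2/2 ok
Row 5: (5,2)R 0/1 unhappy · (5,3)B 1/2 unhappy · (5,4)B 2/2 ok

(3,0), (3,2), (3,3), (4,0), (5,2), (5,3)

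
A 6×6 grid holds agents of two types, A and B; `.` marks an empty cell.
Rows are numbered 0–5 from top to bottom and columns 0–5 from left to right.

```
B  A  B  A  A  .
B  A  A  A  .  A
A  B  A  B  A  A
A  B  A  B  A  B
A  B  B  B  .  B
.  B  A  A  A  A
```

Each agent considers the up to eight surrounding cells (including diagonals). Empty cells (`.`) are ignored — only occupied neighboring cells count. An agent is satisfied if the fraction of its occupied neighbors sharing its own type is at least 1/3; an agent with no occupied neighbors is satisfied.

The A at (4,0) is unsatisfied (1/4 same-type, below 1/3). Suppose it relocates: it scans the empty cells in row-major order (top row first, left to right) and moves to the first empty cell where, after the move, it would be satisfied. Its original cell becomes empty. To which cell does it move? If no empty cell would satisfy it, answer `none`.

Vacating (4,0). Empty cells in order:
  (0,5): 2/2 same-type → satisfied — stop here.

(0,5)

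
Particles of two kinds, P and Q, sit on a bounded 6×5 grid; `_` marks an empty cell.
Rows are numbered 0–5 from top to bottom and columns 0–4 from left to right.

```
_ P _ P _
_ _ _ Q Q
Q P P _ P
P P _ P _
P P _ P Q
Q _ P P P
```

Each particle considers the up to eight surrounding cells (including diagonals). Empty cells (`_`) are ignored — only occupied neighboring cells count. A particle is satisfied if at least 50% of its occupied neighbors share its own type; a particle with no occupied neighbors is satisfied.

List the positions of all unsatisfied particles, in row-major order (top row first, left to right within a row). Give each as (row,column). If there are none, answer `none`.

Row 0: (0,1)P 0/0 satisfied · (0,3)P 0/2 not
Row 1: (1,3)Q 1/4 not · (1,4)Q 1/3 not
Row 2: (2,0)Q 0/3 not · (2,1)P 3/4 satisfied · (2,2)P 3/4 satisfied · (2,4)P 1/3 not
Row 3: (3,0)P 4/5 satisfied · (3,1)P 5/6 satisfied · (3,3)P 3/4 satisfied
Row 4: (4,0)P 3/4 satisfied · (4,1)P 4/5 satisfied · (4,3)P 4/5 satisfied · (4,4)Q 0/4 not
Row 5: (5,0)Q 0/2 not · (5,2)P 3/3 satisfied · (5,3)P 3/4 satisfied · (5,4)P 2/3 satisfied

(0,3), (1,3), (1,4), (2,0), (2,4), (4,4), (5,0)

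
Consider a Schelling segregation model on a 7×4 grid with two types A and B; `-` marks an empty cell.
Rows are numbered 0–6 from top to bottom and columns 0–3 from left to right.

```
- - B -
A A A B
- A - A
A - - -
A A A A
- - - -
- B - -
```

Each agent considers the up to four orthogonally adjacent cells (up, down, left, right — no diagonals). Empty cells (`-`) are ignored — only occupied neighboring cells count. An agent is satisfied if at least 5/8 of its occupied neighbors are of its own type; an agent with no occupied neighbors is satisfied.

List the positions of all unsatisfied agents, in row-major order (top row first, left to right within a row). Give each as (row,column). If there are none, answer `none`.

Row 0: (0,2)B 0/1 unhappy
Row 1: (1,0)A 1/1 ok · (1,1)A 3/3 ok · (1,2)A 1/3 unhappy · (1,3)B 0/2 unhappy
Row 2: (2,1)A 1/1 ok · (2,3)A 0/1 unhappy
Row 3: (3,0)A 1/1 ok
Row 4: (4,0)A 2/2 ok · (4,1)A 2/2 ok · (4,2)A 2/2 ok · (4,3)A 1/1 ok
Row 6: (6,1)B 0/0 ok

(0,2), (1,2), (1,3), (2,3)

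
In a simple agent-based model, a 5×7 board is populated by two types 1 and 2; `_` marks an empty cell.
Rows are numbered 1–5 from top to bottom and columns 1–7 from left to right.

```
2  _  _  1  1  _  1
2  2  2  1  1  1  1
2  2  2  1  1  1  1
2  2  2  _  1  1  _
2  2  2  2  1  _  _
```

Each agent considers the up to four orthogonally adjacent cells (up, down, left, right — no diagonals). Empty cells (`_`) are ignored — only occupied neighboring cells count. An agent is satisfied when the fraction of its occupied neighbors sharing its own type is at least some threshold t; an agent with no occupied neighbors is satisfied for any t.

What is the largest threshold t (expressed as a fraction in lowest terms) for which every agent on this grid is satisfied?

Row 1: (1,1)2 1/1 · (1,4)1 2/2 · (1,5)1 2/2 · (1,7)1 1/1
Row 2: (2,1)2 3/3 · (2,2)2 3/3 · (2,3)2 2/3 · (2,4)1 3/4 · (2,5)1 4/4 · (2,6)1 3/3 · (2,7)1 3/3
Row 3: (3,1)2 3/3 · (3,2)2 4/4 · (3,3)2 3/4 · (3,4)1 2/3 · (3,5)1 4/4 · (3,6)1 4/4 · (3,7)1 2/2
Row 4: (4,1)2 3/3 · (4,2)2 4/4 · (4,3)2 3/3 · (4,5)1 3/3 · (4,6)1 2/2
Row 5: (5,1)2 2/2 · (5,2)2 3/3 · (5,3)2 3/3 · (5,4)2 1/2 · (5,5)1 1/2
The smallest same-type fraction is 1/2 at (5,4), which reduces to 1/2. Any threshold above that leaves this agent unsatisfied.

1/2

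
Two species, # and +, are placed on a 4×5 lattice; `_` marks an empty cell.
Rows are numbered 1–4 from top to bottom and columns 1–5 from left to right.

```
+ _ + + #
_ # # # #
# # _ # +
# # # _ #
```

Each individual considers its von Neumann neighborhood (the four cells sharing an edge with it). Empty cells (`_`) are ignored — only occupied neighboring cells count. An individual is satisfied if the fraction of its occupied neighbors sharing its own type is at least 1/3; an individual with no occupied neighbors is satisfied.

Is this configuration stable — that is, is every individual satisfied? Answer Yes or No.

(1,1)+ 0/0 ✓
(1,3)+ 1/2 ✓
(1,4)+ 1/3 ✓
(1,5)# 1/2 ✓
(2,2)# 2/2 ✓
(2,3)# 2/3 ✓
(2,4)# 3/4 ✓
(2,5)# 2/3 ✓
(3,1)# 2/2 ✓
(3,2)# 3/3 ✓
(3,4)# 1/2 ✓
(3,5)+ 0/3 ✗
(4,1)# 2/2 ✓
(4,2)# 3/3 ✓
(4,3)# 1/1 ✓
(4,5)# 0/1 ✗
For instance (3,5) has only 0/3 same-type neighbors, below 1/3.

No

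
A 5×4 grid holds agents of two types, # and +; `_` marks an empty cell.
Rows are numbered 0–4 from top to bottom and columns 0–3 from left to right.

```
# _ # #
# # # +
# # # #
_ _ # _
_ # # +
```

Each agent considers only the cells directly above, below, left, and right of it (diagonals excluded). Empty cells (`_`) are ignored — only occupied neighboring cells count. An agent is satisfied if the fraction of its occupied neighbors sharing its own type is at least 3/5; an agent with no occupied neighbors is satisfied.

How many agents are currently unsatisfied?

4

Row 0: (0,0)# 1/1 ok · (0,2)# 2/2 ok · (0,3)# 1/2 unhappy
Row 1: (1,0)# 3/3 ok · (1,1)# 3/3 ok · (1,2)# 3/4 ok · (1,3)+ 0/3 unhappy
Row 2: (2,0)# 2/2 ok · (2,1)# 3/3 ok · (2,2)# 4/4 ok · (2,3)# 1/2 unhappy
Row 3: (3,2)# 2/2 ok
Row 4: (4,1)# 1/1 ok · (4,2)# 2/3 ok · (4,3)+ 0/1 unhappy
Unsatisfied: (0,3), (1,3), (2,3), (4,3) — 4 in total.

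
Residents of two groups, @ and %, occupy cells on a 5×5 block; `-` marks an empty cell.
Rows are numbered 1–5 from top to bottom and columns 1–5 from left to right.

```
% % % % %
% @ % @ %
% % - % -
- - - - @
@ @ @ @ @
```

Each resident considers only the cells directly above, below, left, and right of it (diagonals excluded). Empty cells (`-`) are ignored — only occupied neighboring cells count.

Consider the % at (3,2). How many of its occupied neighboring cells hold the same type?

1

Occupied neighbors of (3,2): (2,2)=@, (3,1)=%.
Same type (%): 1 of 2.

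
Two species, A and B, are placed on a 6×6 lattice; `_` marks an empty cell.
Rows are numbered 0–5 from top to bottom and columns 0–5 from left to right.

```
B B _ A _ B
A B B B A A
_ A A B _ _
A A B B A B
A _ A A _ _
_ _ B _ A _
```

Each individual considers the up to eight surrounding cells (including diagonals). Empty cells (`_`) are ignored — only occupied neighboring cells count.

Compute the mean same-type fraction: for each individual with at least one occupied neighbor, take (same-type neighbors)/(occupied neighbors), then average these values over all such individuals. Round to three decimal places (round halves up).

Row 0: (0,0)B 2/3 · (0,1)B 3/4 · (0,3)A 1/3 · (0,5)B 0/2
Row 1: (1,0)A 1/4 · (1,1)B 3/6 · (1,2)B 4/7 · (1,3)B 2/5 · (1,4)A 2/5 · (1,5)A 1/2
Row 2: (2,1)A 4/7 · (2,2)A 2/8 · (2,3)B 4/7
Row 3: (3,0)A 3/3 · (3,1)A 5/6 · (3,2)B 2/7 · (3,3)B 2/6 · (3,4)A 1/4 · (3,5)B 0/1
Row 4: (4,0)A 2/2 · (4,2)A 2/5 · (4,3)A 3/6
Row 5: (5,2)B 0/2 · (5,4)A 1/1
Sum over 24 individuals: 2/3 + 3/4 + 1/3 + 0/2 + 1/4 + 3/6 + 4/7 + 2/5 + 2/5 + 1/2 + 4/7 + 2/8 + 4/7 + 3/3 + 5/6 + 2/7 + 2/6 + 1/4 + 0/1 + 2/2 + 2/5 + 3/6 + 0/2 + 1/1 = 341/30; mean = 341/30 ÷ 24 = 341/720 = 0.473611… → 0.474.

0.474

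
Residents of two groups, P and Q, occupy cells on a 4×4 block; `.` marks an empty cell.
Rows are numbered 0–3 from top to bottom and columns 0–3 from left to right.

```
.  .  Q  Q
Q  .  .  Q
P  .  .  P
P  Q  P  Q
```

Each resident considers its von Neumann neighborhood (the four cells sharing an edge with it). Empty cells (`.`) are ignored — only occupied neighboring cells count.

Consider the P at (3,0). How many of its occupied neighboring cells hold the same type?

1

Occupied neighbors of (3,0): (2,0)=P, (3,1)=Q.
Same type (P): 1 of 2.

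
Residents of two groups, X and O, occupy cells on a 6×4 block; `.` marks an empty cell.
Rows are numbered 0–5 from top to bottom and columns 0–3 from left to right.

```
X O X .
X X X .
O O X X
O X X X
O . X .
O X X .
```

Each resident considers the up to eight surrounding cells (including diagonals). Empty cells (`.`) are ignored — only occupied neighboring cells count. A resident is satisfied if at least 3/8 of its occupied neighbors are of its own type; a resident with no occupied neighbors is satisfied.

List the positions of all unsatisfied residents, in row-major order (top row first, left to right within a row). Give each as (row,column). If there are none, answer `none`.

(0,1), (2,1)

Row 0: (0,0)X 2/3 ok · (0,1)O 0/5 unhappy · (0,2)X 2/3 ok
Row 1: (1,0)X 2/5 ok · (1,1)X 5/8 ok · (1,2)X 4/6 ok
Row 2: (2,0)O 2/5 ok · (2,1)O 2/8 unhappy · (2,2)X 6/7 ok · (2,3)X 4/4 ok
Row 3: (3,0)O 3/4 ok · (3,1)X 3/7 ok · (3,2)X 5/6 ok · (3,3)X 4/4 ok
Row 4: (4,0)O 2/4 ok · (4,2)X 5/5 ok
Row 5: (5,0)O 1/2 ok · (5,1)X 2/4 ok · (5,2)X 2/2 ok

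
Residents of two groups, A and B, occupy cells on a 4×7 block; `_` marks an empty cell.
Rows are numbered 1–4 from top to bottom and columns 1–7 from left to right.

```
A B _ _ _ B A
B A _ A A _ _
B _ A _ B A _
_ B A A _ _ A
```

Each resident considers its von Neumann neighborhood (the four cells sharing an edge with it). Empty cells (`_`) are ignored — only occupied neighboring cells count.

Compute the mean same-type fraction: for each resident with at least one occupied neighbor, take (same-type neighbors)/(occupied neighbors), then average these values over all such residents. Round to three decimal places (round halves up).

0.367

Row 1: (1,1)A 0/2 · (1,2)B 0/2 · (1,6)B 0/1 · (1,7)A 0/1
Row 2: (2,1)B 1/3 · (2,2)A 0/2 · (2,4)A 1/1 · (2,5)A 1/2
Row 3: (3,1)B 1/1 · (3,3)A 1/1 · (3,5)B 0/2 · (3,6)A 0/1
Row 4: (4,2)B 0/1 · (4,3)A 2/3 · (4,4)A 1/1 · (4,7)A — no occupied neighbors
Sum over 15 residents: 0/2 + 0/2 + 0/1 + 0/1 + 1/3 + 0/2 + 1/1 + 1/2 + 1/1 + 1/1 + 0/2 + 0/1 + 0/1 + 2/3 + 1/1 = 11/2; mean = 11/2 ÷ 15 = 11/30 = 0.366666… → 0.367.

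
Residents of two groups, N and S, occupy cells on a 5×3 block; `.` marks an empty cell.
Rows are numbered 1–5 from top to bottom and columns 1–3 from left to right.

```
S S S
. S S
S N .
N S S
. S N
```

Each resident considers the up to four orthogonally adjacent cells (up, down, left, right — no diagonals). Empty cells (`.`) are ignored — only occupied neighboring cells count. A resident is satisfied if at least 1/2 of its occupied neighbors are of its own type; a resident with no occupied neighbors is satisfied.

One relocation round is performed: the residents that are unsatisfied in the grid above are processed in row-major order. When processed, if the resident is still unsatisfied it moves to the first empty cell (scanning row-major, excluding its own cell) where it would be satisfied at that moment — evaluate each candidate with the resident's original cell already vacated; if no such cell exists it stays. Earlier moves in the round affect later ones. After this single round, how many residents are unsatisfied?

0

Initially unsatisfied (in order): (3,1), (3,2), (4,1), (5,3).
  (3,1) → (2,1).
  (3,2) → (3,1).
  (4,1): now satisfied by earlier moves; stays.
  (5,3) → (5,1).
Resulting grid:
S S S
S S S
N . .
N S S
N S .
All satisfied now.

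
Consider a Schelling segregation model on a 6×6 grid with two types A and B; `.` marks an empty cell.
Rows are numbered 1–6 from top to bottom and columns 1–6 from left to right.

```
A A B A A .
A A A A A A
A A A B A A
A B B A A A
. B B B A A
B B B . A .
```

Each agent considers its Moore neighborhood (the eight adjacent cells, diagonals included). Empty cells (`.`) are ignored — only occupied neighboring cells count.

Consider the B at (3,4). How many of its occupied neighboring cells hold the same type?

1

Occupied neighbors of (3,4): (2,3)=A, (2,4)=A, (2,5)=A, (3,3)=A, (3,5)=A, (4,3)=B, (4,4)=A, (4,5)=A.
Same type (B): 1 of 8.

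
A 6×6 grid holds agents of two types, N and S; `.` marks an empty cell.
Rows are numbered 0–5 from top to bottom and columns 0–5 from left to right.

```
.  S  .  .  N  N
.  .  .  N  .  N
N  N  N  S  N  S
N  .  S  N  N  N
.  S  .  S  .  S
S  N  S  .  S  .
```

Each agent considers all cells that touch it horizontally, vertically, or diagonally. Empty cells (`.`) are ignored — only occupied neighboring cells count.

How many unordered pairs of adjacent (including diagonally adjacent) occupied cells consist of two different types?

20

Scan each occupied cell's neighbors to the right and below (and the two forward diagonals) so each pair is counted once.
From row 0: 0 unlike of 4 pairs (running 0/4).
From row 1: 2 unlike of 5 pairs (running 2/9).
From row 2: 9 unlike of 18 pairs (running 11/27).
From row 3: 6 unlike of 10 pairs (running 17/37).
From row 4: 1 unlike of 6 pairs (running 18/43).
From row 5: 2 unlike of 2 pairs (running 20/45).
Total adjacent occupied pairs: 45; unlike-type pairs: 20.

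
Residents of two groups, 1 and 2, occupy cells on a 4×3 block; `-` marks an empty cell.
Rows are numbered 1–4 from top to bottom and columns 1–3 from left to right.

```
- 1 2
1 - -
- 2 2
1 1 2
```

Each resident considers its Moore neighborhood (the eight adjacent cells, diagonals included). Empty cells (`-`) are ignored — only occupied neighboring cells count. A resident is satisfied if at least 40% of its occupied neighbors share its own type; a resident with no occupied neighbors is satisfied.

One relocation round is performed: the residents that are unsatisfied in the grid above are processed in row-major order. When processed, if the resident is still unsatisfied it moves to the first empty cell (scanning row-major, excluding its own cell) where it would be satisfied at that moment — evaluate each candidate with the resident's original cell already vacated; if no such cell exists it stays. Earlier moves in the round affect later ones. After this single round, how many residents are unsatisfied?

1

Initially unsatisfied (in order): (1,3), (4,2).
  (1,3) → (2,2).
  (4,2) → (1,1).
Resulting grid:
1 1 -
1 2 -
- 2 2
1 - 2
Unsatisfied now: (4,1).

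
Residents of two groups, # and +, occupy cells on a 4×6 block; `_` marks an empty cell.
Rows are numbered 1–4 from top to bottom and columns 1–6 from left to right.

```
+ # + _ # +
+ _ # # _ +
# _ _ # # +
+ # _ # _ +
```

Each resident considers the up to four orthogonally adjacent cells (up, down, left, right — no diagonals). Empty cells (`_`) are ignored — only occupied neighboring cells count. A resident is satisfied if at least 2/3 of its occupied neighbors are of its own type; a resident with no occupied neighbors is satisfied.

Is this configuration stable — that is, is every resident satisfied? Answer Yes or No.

No

(1,1)+ 1/2 unhappy
(1,2)# 0/2 unhappy
(1,3)+ 0/2 unhappy
(1,5)# 0/1 unhappy
(1,6)+ 1/2 unhappy
(2,1)+ 1/2 unhappy
(2,3)# 1/2 unhappy
(2,4)# 2/2 ok
(2,6)+ 2/2 ok
(3,1)# 0/2 unhappy
(3,4)# 3/3 ok
(3,5)# 1/2 unhappy
(3,6)+ 2/3 ok
(4,1)+ 0/2 unhappy
(4,2)# 0/1 unhappy
(4,4)# 1/1 ok
(4,6)+ 1/1 ok
For instance (1,1) has only 1/2 same-type neighbors, below 2/3.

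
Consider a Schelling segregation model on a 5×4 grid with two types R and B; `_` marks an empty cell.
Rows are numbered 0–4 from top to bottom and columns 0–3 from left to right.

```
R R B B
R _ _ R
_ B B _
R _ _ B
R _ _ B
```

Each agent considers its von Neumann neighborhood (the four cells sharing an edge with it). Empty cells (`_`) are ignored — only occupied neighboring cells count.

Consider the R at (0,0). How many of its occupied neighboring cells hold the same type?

2

Occupied neighbors of (0,0): (1,0)=R, (0,1)=R.
Same type (R): 2 of 2.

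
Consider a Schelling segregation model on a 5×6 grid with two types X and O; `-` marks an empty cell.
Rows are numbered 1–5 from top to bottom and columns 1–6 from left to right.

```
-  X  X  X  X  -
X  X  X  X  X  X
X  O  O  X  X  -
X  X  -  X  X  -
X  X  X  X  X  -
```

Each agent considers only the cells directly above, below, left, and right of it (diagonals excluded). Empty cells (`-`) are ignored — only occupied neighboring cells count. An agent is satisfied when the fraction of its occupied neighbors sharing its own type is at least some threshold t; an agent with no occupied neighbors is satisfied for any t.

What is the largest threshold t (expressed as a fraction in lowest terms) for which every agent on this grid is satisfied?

(1,2)X 2/2
(1,3)X 3/3
(1,4)X 3/3
(1,5)X 2/2
(2,1)X 2/2
(2,2)X 3/4
(2,3)X 3/4
(2,4)X 4/4
(2,5)X 4/4
(2,6)X 1/1
(3,1)X 2/3
(3,2)O 1/4
(3,3)O 1/3
(3,4)X 3/4
(3,5)X 3/3
(4,1)X 3/3
(4,2)X 2/3
(4,4)X 3/3
(4,5)X 3/3
(5,1)X 2/2
(5,2)X 3/3
(5,3)X 2/2
(5,4)X 3/3
(5,5)X 2/2
The smallest same-type fraction is 1/4 at (3,2), which reduces to 1/4. Any threshold above that leaves this agent unsatisfied.

1/4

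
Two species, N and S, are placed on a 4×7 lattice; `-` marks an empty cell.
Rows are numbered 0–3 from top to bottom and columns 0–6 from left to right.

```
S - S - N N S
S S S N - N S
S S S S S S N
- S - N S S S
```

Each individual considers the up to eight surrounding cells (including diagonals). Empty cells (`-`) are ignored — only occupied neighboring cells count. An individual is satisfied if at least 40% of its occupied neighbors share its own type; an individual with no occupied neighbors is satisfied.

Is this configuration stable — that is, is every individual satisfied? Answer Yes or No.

(0,0)S 2/2 satisfied
(0,2)S 2/3 satisfied
(0,4)N 3/3 satisfied
(0,5)N 2/4 satisfied
(0,6)S 1/3 not
(1,0)S 4/4 satisfied
(1,1)S 7/7 satisfied
(1,2)S 5/6 satisfied
(1,3)N 1/6 not
(1,5)N 3/7 satisfied
(1,6)S 2/5 satisfied
(2,0)S 4/4 satisfied
(2,1)S 6/6 satisfied
(2,2)S 5/7 satisfied
(2,3)S 4/6 satisfied
(2,4)S 4/7 satisfied
(2,5)S 5/7 satisfied
(2,6)N 1/5 not
(3,1)S 3/3 satisfied
(3,3)N 0/4 not
(3,4)S 4/5 satisfied
(3,5)S 4/5 satisfied
(3,6)S 2/3 satisfied
For instance (0,6) has only 1/3 same-type neighbors, below 2/5.

No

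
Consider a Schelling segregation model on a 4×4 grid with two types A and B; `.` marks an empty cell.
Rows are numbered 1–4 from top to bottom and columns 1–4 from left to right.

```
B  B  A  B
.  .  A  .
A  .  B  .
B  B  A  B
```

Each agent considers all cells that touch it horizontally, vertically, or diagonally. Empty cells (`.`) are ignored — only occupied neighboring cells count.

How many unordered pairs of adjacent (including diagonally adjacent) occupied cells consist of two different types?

10

Scan each occupied cell's neighbors to the right and below (and the two forward diagonals) so each pair is counted once.
From row 1: 4 unlike of 6 pairs (running 4/6).
From row 2: 1 unlike of 1 pairs (running 5/7).
From row 3: 3 unlike of 5 pairs (running 8/12).
From row 4: 2 unlike of 3 pairs (running 10/15).
Total adjacent occupied pairs: 15; unlike-type pairs: 10.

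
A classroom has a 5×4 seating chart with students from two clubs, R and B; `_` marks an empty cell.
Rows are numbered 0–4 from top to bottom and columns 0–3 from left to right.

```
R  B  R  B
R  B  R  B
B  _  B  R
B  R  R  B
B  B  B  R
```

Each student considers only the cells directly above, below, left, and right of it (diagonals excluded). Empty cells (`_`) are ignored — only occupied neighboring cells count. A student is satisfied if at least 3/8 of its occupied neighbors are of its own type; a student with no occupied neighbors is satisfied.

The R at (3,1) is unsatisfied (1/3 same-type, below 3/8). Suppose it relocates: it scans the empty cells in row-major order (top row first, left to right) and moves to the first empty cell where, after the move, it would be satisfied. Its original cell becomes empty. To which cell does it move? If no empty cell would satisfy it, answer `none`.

Vacating (3,1). Empty cells in order:
  (2,1): 0/3 same-type → still unsatisfied.

none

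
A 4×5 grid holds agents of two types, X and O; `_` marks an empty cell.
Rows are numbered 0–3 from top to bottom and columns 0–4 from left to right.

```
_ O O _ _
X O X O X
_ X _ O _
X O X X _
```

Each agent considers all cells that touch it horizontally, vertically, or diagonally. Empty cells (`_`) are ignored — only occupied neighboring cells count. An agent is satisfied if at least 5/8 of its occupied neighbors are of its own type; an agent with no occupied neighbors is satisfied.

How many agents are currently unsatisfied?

11

(0,1)O 2/4 not
(0,2)O 3/4 satisfied
(1,0)X 1/3 not
(1,1)O 2/5 not
(1,2)X 1/6 not
(1,3)O 2/4 not
(1,4)X 0/2 not
(2,1)X 4/6 satisfied
(2,3)O 1/5 not
(3,0)X 1/2 not
(3,1)O 0/3 not
(3,2)X 2/4 not
(3,3)X 1/2 not
Unsatisfied: (0,1), (1,0), (1,1), (1,2), (1,3), (1,4), (2,3), (3,0), (3,1), (3,2), (3,3) — 11 in total.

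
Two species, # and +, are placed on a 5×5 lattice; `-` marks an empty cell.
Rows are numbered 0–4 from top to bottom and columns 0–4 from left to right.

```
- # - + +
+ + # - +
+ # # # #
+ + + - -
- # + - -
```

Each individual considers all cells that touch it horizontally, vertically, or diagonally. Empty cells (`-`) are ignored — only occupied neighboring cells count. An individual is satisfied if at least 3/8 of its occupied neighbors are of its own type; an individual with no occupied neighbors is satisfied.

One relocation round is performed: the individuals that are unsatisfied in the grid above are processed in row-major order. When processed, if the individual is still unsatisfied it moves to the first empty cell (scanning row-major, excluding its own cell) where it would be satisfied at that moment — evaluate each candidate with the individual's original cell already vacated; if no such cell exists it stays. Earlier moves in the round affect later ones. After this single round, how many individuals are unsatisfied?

Initially unsatisfied (in order): (0,1), (1,1), (2,1), (3,2), (4,1).
  (0,1) → (1,3).
  (1,1): now satisfied by earlier moves; stays.
  (2,1) → (0,2).
  (3,2): now satisfied by earlier moves; stays.
  (4,1) → (0,1).
Resulting grid:
- # # + +
+ + # # +
+ - # # #
+ + + - -
- - + - -
Unsatisfied now: (1,1).

1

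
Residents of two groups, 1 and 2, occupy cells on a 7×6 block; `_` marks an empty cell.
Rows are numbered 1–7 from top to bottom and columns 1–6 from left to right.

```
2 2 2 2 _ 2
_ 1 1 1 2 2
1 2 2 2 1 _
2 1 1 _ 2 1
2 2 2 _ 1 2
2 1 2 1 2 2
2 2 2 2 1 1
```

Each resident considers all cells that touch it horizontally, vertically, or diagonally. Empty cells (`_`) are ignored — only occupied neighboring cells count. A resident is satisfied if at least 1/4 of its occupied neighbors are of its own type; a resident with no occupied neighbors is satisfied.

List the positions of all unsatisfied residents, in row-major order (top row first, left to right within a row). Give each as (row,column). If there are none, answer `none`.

(4,3), (6,2)

(1,1)2 1/2 ok
(1,2)2 2/4 ok
(1,3)2 2/5 ok
(1,4)2 2/4 ok
(1,6)2 2/2 ok
(2,2)1 2/7 ok
(2,3)1 2/8 ok
(2,4)1 2/7 ok
(2,5)2 4/6 ok
(2,6)2 2/3 ok
(3,1)1 2/4 ok
(3,2)2 2/7 ok
(3,3)2 2/7 ok
(3,4)2 3/7 ok
(3,5)1 2/6 ok
(4,1)2 3/5 ok
(4,2)1 2/8 ok
(4,3)1 1/6 unhappy
(4,5)2 2/5 ok
(4,6)1 2/4 ok
(5,1)2 3/5 ok
(5,2)2 5/8 ok
(5,3)2 2/6 ok
(5,5)1 2/6 ok
(5,6)2 3/5 ok
(6,1)2 4/5 ok
(6,2)1 0/8 unhappy
(6,3)2 5/7 ok
(6,4)1 2/7 ok
(6,5)2 3/7 ok
(6,6)2 2/5 ok
(7,1)2 2/3 ok
(7,2)2 4/5 ok
(7,3)2 3/5 ok
(7,4)2 3/5 ok
(7,5)1 2/5 ok
(7,6)1 1/3 ok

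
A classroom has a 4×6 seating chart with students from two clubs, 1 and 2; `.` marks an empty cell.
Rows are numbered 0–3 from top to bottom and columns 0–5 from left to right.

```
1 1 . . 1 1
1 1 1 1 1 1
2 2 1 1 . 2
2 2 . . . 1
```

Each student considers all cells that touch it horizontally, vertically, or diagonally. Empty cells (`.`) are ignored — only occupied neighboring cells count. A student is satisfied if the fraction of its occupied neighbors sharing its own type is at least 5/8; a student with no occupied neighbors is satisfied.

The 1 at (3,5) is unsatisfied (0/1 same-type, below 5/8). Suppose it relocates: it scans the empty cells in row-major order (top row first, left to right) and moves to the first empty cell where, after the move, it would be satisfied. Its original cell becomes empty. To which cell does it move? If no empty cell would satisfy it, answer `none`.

(0,2)

Vacating (3,5). Empty cells in order:
  (0,2): 4/4 same-type → satisfied — stop here.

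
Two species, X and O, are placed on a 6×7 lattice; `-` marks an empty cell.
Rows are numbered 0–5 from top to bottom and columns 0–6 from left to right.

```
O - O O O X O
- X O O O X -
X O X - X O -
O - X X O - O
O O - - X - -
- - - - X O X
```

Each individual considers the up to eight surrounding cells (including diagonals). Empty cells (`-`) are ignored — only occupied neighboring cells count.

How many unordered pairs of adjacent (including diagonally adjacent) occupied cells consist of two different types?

Scan each occupied cell's neighbors to the right and below (and the two forward diagonals) so each pair is counted once.
From row 0: 7 unlike of 17 pairs (running 7/17).
From row 1: 8 unlike of 15 pairs (running 15/32).
From row 2: 6 unlike of 12 pairs (running 21/44).
From row 3: 3 unlike of 7 pairs (running 24/51).
From row 4: 1 unlike of 3 pairs (running 25/54).
From row 5: 2 unlike of 2 pairs (running 27/56).
Total adjacent occupied pairs: 56; unlike-type pairs: 27.

27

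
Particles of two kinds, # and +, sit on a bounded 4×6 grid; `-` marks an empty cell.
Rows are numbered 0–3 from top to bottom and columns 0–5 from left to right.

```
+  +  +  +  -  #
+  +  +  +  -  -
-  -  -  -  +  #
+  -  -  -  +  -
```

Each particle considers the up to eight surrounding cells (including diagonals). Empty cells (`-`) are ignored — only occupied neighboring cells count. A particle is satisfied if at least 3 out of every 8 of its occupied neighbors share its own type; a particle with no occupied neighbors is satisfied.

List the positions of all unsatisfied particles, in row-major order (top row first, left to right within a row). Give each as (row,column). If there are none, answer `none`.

(2,5)

(0,0)+ 3/3 ✓
(0,1)+ 5/5 ✓
(0,2)+ 5/5 ✓
(0,3)+ 3/3 ✓
(0,5)# 0/0 ✓
(1,0)+ 3/3 ✓
(1,1)+ 5/5 ✓
(1,2)+ 5/5 ✓
(1,3)+ 4/4 ✓
(2,4)+ 2/3 ✓
(2,5)# 0/2 ✗
(3,0)+ 0/0 ✓
(3,4)+ 1/2 ✓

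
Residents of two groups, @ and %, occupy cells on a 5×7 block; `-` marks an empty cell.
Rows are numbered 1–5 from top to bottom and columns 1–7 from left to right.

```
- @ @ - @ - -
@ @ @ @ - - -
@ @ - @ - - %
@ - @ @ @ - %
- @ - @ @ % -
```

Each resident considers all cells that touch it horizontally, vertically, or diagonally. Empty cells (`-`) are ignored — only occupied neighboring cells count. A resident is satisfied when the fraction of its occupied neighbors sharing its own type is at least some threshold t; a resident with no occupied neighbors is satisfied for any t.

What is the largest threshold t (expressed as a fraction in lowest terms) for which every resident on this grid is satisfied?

1/3

Row 1: (1,2)@ 4/4 · (1,3)@ 4/4 · (1,5)@ 1/1
Row 2: (2,1)@ 4/4 · (2,2)@ 6/6 · (2,3)@ 6/6 · (2,4)@ 4/4
Row 3: (3,1)@ 4/4 · (3,2)@ 6/6 · (3,4)@ 5/5 · (3,7)% 1/1
Row 4: (4,1)@ 3/3 · (4,3)@ 5/5 · (4,4)@ 5/5 · (4,5)@ 4/5 · (4,7)% 2/2
Row 5: (5,2)@ 2/2 · (5,4)@ 4/4 · (5,5)@ 3/4 · (5,6)% 1/3
The smallest same-type fraction is 1/3 at (5,6), which reduces to 1/3. Any threshold above that leaves this resident unsatisfied.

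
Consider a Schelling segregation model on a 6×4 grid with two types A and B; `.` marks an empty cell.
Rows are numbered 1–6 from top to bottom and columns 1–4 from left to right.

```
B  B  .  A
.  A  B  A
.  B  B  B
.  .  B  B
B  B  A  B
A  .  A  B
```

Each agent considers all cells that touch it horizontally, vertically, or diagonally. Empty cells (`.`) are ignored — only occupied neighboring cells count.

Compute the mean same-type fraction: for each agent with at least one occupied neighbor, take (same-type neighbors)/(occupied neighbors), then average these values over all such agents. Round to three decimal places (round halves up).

Row 1: (1,1)B 1/2 · (1,2)B 2/3 · (1,4)A 1/2
Row 2: (2,2)A 0/5 · (2,3)B 4/7 · (2,4)A 1/4
Row 3: (3,2)B 3/4 · (3,3)B 5/7 · (3,4)B 4/5
Row 4: (4,3)B 6/7 · (4,4)B 4/5
Row 5: (5,1)B 1/2 · (5,2)B 2/5 · (5,3)A 1/6 · (5,4)B 3/5
Row 6: (6,1)A 0/2 · (6,3)A 1/4 · (6,4)B 1/3
Sum over 18 agents: 1/2 + 2/3 + 1/2 + 0/5 + 4/7 + 1/4 + 3/4 + 5/7 + 4/5 + 6/7 + 4/5 + 1/2 + 2/5 + 1/6 + 3/5 + 0/2 + 1/4 + 1/3 = 3637/420; mean = 3637/420 ÷ 18 = 3637/7560 = 0.481084… → 0.481.

0.481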